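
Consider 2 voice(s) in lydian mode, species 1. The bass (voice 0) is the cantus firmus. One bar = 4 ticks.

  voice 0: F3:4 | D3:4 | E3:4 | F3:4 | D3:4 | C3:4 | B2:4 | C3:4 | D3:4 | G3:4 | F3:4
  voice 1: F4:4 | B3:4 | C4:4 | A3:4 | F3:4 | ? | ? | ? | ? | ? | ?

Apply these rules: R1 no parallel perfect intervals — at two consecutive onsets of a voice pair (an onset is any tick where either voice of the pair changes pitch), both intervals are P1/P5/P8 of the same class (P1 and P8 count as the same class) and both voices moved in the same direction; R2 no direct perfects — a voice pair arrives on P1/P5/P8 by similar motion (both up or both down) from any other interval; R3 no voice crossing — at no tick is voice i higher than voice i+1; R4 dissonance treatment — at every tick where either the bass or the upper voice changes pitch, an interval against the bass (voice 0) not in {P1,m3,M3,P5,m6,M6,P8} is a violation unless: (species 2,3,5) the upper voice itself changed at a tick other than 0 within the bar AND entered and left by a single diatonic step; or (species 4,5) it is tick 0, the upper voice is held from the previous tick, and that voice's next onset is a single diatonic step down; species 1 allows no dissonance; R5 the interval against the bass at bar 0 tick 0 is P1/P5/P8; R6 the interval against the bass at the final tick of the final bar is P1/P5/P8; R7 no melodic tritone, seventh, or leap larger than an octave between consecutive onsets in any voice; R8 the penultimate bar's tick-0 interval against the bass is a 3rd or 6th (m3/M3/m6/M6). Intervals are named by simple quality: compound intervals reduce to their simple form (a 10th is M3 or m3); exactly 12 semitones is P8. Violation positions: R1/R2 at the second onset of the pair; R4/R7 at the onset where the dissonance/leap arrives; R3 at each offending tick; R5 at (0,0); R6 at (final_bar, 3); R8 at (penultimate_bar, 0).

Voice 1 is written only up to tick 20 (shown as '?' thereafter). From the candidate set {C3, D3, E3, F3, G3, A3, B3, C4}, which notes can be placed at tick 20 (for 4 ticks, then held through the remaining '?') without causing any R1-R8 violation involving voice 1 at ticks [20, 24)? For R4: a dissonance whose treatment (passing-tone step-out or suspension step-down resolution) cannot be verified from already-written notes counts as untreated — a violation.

{A3, C4, E3, G3}

C3: violates R2
D3: violates R4
E3: legal
F3: violates R4
G3: legal
A3: legal
B3: violates R4,R7
C4: legal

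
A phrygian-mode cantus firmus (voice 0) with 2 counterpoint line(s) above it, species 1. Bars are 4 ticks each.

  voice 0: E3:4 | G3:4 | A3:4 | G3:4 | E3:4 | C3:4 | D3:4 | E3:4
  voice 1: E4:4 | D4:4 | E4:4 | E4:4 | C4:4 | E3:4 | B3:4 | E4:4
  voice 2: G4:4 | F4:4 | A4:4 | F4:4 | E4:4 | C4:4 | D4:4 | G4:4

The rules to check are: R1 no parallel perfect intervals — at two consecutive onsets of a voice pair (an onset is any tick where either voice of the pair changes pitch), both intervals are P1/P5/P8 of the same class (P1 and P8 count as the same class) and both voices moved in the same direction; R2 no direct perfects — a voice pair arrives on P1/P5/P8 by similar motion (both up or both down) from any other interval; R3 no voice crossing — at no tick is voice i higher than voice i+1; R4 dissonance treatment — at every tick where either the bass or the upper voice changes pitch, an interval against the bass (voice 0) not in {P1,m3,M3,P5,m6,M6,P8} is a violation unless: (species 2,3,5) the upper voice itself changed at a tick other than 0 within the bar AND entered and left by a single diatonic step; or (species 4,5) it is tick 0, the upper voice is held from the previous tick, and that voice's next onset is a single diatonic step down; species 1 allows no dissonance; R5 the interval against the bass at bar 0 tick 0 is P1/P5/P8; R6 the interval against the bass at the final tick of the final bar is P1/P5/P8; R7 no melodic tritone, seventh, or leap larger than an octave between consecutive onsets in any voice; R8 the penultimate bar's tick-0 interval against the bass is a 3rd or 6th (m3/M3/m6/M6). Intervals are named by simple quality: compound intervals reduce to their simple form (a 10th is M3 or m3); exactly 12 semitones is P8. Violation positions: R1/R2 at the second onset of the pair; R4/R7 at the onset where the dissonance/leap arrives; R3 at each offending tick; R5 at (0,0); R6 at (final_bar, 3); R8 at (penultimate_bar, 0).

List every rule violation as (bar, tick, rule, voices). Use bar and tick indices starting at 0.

bar 0: v0=E3 v1=E4 v2=G4 downbeat m3
bar 1: v0=G3 v1=D4 v2=F4 downbeat m7
bar 2: v0=A3 v1=E4 v2=A4 downbeat P8
bar 3: v0=G3 v1=E4 v2=F4 downbeat m7
bar 4: v0=E3 v1=C4 v2=E4 downbeat P8
bar 5: v0=C3 v1=E3 v2=C4 downbeat P8
bar 6: v0=D3 v1=B3 v2=D4 downbeat P8
bar 7: v0=E3 v1=E4 v2=G4 downbeat m3
  -> R5 @ bar 0 tick 0 v(0, 2): opens on m3
  -> R4 @ bar 1 tick 0 v(0, 2): G3/F4 m7 untreated
  -> R1 @ bar 2 tick 0 v(0, 1): G3/D4 P5 -> A3/E4 P5 similar
  -> R2 @ bar 2 tick 0 v(0, 2): G3/F4 m7 -> A3/A4 P8 similar
  -> R4 @ bar 3 tick 0 v(0, 2): G3/F4 m7 untreated
  -> R2 @ bar 4 tick 0 v(0, 2): G3/F4 m7 -> E3/E4 P8 similar
  -> R1 @ bar 5 tick 0 v(0, 2): E3/E4 P8 -> C3/C4 P8 similar
  -> R1 @ bar 6 tick 0 v(0, 2): C3/C4 P8 -> D3/D4 P8 similar
  -> R8 @ bar 6 tick 0 v(0, 2): penult P8 not 3rd/6th
  -> R2 @ bar 7 tick 0 v(0, 1): D3/B3 M6 -> E3/E4 P8 similar
  -> R6 @ bar 7 tick 3 v(0, 2): closes on m3

(0, 0, R5, (0, 2))
(1, 0, R4, (0, 2))
(2, 0, R1, (0, 1))
(2, 0, R2, (0, 2))
(3, 0, R4, (0, 2))
(4, 0, R2, (0, 2))
(5, 0, R1, (0, 2))
(6, 0, R1, (0, 2))
(6, 0, R8, (0, 2))
(7, 0, R2, (0, 1))
(7, 3, R6, (0, 2))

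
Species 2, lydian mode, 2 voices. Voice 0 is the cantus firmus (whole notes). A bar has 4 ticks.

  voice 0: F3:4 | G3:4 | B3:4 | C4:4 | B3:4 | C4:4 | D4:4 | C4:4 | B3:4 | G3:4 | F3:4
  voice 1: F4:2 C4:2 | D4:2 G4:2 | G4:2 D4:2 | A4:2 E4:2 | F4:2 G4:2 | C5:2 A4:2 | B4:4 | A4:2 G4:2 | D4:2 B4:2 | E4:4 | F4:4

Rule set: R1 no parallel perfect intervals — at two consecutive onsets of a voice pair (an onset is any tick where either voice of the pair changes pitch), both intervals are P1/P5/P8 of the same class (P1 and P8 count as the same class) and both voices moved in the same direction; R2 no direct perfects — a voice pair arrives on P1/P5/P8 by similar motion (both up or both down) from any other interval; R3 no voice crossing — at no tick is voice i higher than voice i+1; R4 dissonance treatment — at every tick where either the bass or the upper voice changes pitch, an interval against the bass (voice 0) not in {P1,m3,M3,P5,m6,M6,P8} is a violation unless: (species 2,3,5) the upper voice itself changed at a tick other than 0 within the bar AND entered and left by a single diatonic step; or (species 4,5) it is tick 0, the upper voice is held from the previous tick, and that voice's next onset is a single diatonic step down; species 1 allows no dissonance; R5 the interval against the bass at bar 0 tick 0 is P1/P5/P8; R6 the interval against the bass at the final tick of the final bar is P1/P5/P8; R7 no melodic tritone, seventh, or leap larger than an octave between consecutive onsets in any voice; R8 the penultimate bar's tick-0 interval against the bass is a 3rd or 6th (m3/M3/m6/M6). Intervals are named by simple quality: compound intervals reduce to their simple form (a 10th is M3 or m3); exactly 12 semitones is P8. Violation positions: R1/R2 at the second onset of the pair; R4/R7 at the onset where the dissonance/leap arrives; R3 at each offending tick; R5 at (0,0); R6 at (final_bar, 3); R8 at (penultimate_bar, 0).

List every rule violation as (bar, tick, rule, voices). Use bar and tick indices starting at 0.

(1, 0, R1, (0, 1))
(4, 0, R4, (0, 1))
(5, 0, R2, (0, 1))

bar 0: v0=F3 v1=F4 downbeat P8
bar 1: v0=G3 v1=D4 downbeat P5
bar 2: v0=B3 v1=G4 downbeat m6
bar 3: v0=C4 v1=A4 downbeat M6
bar 4: v0=B3 v1=F4 downbeat TT
bar 5: v0=C4 v1=C5 downbeat P8
bar 6: v0=D4 v1=B4 downbeat M6
bar 7: v0=C4 v1=A4 downbeat M6
bar 8: v0=B3 v1=D4 downbeat m3
bar 9: v0=G3 v1=E4 downbeat M6
bar 10: v0=F3 v1=F4 downbeat P8
  -> R1 @ bar 1 tick 0 v(0, 1): F3/C4 P5 -> G3/D4 P5 similar
  -> R4 @ bar 4 tick 0 v(0, 1): B3/F4 TT untreated
  -> R2 @ bar 5 tick 0 v(0, 1): B3/G4 m6 -> C4/C5 P8 similar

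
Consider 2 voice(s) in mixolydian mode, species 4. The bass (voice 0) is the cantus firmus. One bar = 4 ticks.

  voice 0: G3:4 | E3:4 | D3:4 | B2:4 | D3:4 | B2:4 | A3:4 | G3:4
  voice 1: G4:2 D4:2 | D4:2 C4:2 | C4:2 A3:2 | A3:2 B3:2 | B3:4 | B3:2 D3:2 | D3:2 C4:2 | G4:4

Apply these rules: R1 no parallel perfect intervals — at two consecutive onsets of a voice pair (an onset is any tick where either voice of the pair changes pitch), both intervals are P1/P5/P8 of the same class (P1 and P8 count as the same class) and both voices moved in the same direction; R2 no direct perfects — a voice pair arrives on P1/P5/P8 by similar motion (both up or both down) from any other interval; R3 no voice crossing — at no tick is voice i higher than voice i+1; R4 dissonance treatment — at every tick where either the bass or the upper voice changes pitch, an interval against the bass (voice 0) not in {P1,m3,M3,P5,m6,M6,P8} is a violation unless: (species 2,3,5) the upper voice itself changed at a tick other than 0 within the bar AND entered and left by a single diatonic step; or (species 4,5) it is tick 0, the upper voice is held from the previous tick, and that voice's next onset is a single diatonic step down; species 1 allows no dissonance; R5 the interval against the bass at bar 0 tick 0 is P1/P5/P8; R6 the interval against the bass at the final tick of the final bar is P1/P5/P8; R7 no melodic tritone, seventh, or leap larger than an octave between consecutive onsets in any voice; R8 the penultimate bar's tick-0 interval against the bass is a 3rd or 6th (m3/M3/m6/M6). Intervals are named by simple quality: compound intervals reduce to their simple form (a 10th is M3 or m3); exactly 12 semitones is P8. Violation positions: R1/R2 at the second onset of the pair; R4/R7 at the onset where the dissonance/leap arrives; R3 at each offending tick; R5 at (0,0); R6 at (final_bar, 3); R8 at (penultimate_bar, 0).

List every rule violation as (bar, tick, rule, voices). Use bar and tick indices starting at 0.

bar 0: v0=G3 v1=G4 downbeat P8
bar 1: v0=E3 v1=D4 downbeat m7
bar 2: v0=D3 v1=C4 downbeat m7
bar 3: v0=B2 v1=A3 downbeat m7
bar 4: v0=D3 v1=B3 downbeat M6
bar 5: v0=B2 v1=B3 downbeat P8
bar 6: v0=A3 v1=D3 downbeat P5
bar 7: v0=G3 v1=G4 downbeat P8
  -> R4 @ bar 2 tick 0 v(0, 1): D3/C4 m7 untreated
  -> R4 @ bar 3 tick 0 v(0, 1): B2/A3 m7 untreated
  -> R3 @ bar 6 tick 0 v(0, 1): A3 above D3
  -> R7 @ bar 6 tick 0 v(0,): B2->A3 leap 10st
  -> R8 @ bar 6 tick 0 v(0, 1): penult P5 not 3rd/6th
  -> R3 @ bar 6 tick 1 v(0, 1): A3 above D3
  -> R7 @ bar 6 tick 2 v(1,): D3->C4 leap 10st

(2, 0, R4, (0, 1))
(3, 0, R4, (0, 1))
(6, 0, R3, (0, 1))
(6, 0, R7, (0,))
(6, 0, R8, (0, 1))
(6, 1, R3, (0, 1))
(6, 2, R7, (1,))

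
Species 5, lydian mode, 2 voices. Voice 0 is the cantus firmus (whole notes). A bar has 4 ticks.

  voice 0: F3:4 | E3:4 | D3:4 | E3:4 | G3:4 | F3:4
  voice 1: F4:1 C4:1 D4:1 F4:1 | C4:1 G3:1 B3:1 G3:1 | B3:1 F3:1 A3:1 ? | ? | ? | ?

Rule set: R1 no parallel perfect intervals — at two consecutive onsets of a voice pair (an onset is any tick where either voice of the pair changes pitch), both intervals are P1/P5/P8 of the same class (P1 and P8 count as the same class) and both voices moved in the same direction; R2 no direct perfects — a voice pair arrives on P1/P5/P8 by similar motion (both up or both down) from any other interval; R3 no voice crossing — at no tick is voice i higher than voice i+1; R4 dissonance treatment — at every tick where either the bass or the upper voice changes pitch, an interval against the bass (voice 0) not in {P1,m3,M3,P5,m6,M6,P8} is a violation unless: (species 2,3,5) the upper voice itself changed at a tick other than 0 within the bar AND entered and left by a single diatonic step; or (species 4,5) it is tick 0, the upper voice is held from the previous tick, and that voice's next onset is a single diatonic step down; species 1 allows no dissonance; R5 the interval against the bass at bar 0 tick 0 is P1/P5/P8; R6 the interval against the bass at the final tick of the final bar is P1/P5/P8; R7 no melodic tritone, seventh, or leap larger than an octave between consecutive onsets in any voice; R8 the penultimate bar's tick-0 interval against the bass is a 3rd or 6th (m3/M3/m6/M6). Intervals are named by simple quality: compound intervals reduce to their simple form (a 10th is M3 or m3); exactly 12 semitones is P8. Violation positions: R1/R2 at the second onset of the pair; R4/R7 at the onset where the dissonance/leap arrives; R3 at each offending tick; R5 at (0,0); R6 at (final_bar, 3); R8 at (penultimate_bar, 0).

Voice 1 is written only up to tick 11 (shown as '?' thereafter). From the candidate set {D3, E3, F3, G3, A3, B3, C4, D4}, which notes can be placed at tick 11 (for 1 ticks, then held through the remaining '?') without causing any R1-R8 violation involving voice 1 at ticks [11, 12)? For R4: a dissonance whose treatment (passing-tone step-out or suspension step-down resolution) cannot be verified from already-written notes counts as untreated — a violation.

{A3, B3, D3, D4, F3}

D3: legal
E3: violates R4
F3: legal
G3: violates R4
A3: legal
B3: legal
C4: violates R4
D4: legal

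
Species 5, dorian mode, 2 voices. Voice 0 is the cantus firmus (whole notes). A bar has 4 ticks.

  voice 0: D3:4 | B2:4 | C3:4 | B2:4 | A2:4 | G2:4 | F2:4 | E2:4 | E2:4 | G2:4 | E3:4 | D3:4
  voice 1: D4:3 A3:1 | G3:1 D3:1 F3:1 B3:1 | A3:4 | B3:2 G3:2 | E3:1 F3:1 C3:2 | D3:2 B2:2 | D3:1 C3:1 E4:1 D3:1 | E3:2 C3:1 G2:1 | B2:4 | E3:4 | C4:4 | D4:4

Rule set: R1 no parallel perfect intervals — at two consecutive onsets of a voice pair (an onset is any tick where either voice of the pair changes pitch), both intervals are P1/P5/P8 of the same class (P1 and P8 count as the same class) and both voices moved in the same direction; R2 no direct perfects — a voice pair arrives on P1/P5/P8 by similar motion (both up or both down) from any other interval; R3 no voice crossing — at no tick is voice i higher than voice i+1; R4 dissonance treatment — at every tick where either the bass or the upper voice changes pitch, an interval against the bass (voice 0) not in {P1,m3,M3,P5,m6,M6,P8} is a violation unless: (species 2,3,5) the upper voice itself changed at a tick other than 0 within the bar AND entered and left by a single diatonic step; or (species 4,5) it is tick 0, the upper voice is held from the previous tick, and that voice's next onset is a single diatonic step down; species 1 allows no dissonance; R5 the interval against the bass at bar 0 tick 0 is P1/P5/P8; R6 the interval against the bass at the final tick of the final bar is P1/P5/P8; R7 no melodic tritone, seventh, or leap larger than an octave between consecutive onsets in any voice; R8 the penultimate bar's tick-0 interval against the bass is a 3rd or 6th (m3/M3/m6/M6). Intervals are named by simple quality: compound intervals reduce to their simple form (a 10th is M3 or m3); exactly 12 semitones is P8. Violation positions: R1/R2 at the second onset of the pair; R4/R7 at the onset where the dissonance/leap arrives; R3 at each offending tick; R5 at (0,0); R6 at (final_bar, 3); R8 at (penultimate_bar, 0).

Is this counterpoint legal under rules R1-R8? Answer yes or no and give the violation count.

No (6 violations)

bar 0: v0=D3 v1=D4 (P8)
bar 1: v0=B2 v1=G3 (m6)
bar 2: v0=C3 v1=A3 (M6)
bar 3: v0=B2 v1=B3 (P8)
bar 4: v0=A2 v1=E3 (P5)
bar 5: v0=G2 v1=D3 (P5)
bar 6: v0=F2 v1=D3 (M6)
bar 7: v0=E2 v1=E3 (P8)
bar 8: v0=E2 v1=B2 (P5)
bar 9: v0=G2 v1=E3 (M6)
bar 10: v0=E3 v1=C4 (m6)
bar 11: v0=D3 v1=D4 (P8)
  R4 @ bar1.2: B2/F3 TT untreated
  R7 @ bar1.3: F3->B3 leap 6st
  R2 @ bar4.0: B2/G3 m6 -> A2/E3 P5 similar
  R4 @ bar6.2: F2/E4 M7 untreated
  R7 @ bar6.2: C3->E4 leap 16st
  R7 @ bar6.3: E4->D3 leap 14st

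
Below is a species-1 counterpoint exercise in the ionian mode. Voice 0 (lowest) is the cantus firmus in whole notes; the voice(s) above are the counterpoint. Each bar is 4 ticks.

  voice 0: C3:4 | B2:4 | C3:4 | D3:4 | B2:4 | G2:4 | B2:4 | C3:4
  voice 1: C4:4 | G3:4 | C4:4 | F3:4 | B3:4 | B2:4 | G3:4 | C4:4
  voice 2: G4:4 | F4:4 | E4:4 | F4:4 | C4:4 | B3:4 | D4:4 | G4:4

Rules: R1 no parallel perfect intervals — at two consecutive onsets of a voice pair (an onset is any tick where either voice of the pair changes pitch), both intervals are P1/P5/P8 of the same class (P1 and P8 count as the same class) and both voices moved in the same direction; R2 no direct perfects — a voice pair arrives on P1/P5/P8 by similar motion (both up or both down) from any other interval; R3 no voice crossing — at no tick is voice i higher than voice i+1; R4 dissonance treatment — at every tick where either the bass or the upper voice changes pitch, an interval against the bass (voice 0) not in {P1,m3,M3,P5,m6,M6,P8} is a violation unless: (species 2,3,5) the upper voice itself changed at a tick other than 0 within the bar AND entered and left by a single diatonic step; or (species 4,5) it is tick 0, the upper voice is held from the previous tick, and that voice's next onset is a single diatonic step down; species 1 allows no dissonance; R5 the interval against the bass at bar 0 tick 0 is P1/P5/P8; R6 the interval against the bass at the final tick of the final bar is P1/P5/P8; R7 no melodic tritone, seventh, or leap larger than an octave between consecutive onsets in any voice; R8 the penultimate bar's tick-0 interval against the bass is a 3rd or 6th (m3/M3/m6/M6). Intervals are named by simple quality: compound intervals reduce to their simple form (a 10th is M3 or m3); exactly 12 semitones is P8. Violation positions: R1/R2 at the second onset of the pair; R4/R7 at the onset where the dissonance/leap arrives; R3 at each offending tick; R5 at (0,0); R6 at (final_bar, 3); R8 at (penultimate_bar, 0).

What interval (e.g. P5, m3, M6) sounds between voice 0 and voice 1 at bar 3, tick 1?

m3

voice 0=D3 voice 1=F3 -> m3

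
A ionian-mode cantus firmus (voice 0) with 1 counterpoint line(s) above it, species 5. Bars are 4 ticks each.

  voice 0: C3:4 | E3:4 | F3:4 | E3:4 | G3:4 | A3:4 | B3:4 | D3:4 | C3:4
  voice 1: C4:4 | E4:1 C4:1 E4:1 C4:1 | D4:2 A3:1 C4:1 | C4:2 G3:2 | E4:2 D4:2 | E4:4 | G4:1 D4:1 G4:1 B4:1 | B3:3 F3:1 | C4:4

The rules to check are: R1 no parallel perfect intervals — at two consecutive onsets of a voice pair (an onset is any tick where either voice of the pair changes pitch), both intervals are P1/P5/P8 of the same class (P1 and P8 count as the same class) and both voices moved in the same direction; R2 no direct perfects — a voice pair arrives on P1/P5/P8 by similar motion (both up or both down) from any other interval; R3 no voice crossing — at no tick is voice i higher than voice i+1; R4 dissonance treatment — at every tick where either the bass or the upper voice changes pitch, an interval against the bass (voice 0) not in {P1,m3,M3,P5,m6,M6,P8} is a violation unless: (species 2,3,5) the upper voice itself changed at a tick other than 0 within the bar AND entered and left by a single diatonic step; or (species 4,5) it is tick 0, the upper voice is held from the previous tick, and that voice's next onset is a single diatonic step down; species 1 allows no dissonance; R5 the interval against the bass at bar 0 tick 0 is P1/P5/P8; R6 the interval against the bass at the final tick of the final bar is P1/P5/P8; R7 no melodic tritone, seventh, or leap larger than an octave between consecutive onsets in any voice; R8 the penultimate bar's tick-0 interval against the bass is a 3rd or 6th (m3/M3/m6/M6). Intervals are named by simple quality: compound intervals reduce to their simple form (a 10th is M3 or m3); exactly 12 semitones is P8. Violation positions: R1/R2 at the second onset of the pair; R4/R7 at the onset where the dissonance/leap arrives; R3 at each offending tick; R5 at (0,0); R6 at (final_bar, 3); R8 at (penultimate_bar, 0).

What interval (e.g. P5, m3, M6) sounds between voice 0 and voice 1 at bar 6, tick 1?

voice 0=B3 voice 1=D4 -> m3

m3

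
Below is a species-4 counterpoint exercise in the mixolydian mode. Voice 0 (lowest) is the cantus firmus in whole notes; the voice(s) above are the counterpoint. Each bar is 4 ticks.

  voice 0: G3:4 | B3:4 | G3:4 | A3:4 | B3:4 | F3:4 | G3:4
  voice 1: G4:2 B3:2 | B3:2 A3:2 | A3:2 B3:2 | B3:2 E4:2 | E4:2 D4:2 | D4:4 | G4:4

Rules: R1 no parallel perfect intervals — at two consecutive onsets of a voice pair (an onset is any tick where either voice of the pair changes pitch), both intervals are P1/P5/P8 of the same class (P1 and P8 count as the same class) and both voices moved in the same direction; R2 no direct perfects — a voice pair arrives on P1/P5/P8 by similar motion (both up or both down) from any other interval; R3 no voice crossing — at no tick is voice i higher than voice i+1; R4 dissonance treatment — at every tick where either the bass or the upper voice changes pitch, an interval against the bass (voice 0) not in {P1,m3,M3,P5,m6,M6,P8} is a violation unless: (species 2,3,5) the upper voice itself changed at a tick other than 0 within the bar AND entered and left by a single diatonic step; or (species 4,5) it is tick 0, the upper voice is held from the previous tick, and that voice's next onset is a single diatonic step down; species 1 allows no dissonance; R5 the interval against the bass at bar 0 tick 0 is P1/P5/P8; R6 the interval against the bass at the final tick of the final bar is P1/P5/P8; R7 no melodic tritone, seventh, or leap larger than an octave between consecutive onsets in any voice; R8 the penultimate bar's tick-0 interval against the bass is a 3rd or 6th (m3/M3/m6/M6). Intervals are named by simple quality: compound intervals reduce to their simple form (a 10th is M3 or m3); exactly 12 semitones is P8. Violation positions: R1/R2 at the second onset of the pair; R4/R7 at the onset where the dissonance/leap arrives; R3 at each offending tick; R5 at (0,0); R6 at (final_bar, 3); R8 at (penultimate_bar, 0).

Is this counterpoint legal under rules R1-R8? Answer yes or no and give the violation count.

bar 0: v0=G3 v1=G4 (P8)
bar 1: v0=B3 v1=B3 (P1)
bar 2: v0=G3 v1=A3 (M2)
bar 3: v0=A3 v1=B3 (M2)
bar 4: v0=B3 v1=E4 (P4)
bar 5: v0=F3 v1=D4 (M6)
bar 6: v0=G3 v1=G4 (P8)
  R3 @ bar1.2: B3 above A3
  R4 @ bar1.2: B3/A3 M2 untreated
  R3 @ bar1.3: B3 above A3
  R4 @ bar2.0: G3/A3 M2 untreated
  R4 @ bar3.0: A3/B3 M2 untreated
  R7 @ bar5.0: B3->F3 leap 6st
  R2 @ bar6.0: F3/D4 M6 -> G3/G4 P8 similar

No (7 violations)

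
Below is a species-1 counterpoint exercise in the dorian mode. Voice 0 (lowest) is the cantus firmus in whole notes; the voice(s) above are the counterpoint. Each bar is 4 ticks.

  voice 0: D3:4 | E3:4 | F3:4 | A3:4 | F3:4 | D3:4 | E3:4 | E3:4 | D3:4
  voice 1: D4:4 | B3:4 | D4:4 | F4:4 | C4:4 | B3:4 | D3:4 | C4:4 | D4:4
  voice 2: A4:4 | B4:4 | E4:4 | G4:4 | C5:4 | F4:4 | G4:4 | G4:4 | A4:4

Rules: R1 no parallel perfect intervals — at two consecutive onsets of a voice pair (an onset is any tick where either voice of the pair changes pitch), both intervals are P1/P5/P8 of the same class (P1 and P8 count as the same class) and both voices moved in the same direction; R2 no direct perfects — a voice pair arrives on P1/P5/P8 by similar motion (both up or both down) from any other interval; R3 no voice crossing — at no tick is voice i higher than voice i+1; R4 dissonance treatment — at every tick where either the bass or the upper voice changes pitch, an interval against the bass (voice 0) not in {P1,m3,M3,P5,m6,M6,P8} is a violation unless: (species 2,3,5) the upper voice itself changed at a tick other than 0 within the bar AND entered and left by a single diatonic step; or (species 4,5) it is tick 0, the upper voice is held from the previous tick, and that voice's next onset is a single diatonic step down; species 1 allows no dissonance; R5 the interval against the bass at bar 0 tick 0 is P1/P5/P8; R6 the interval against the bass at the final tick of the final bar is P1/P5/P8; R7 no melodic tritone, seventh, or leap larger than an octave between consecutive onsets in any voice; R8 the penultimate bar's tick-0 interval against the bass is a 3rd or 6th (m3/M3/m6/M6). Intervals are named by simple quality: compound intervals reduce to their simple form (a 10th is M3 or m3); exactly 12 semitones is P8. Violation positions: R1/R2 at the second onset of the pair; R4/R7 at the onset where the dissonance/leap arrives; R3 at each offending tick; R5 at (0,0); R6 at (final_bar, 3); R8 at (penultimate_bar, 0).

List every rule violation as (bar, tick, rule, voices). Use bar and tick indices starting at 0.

(1, 0, R1, (0, 2))
(2, 0, R4, (0, 2))
(3, 0, R4, (0, 2))
(4, 0, R2, (0, 1))
(6, 0, R3, (0, 1))
(6, 0, R4, (0, 1))
(6, 1, R3, (0, 1))
(6, 2, R3, (0, 1))
(6, 3, R3, (0, 1))
(7, 0, R7, (1,))
(8, 0, R1, (1, 2))

bar 0: v0=D3 v1=D4 v2=A4 downbeat P5
bar 1: v0=E3 v1=B3 v2=B4 downbeat P5
bar 2: v0=F3 v1=D4 v2=E4 downbeat M7
bar 3: v0=A3 v1=F4 v2=G4 downbeat m7
bar 4: v0=F3 v1=C4 v2=C5 downbeat P5
bar 5: v0=D3 v1=B3 v2=F4 downbeat m3
bar 6: v0=E3 v1=D3 v2=G4 downbeat m3
bar 7: v0=E3 v1=C4 v2=G4 downbeat m3
bar 8: v0=D3 v1=D4 v2=A4 downbeat P5
  -> R1 @ bar 1 tick 0 v(0, 2): D3/A4 P5 -> E3/B4 P5 similar
  -> R4 @ bar 2 tick 0 v(0, 2): F3/E4 M7 untreated
  -> R4 @ bar 3 tick 0 v(0, 2): A3/G4 m7 untreated
  -> R2 @ bar 4 tick 0 v(0, 1): A3/F4 m6 -> F3/C4 P5 similar
  -> R3 @ bar 6 tick 0 v(0, 1): E3 above D3
  -> R4 @ bar 6 tick 0 v(0, 1): E3/D3 M2 untreated
  -> R3 @ bar 6 tick 1 v(0, 1): E3 above D3
  -> R3 @ bar 6 tick 2 v(0, 1): E3 above D3
  -> R3 @ bar 6 tick 3 v(0, 1): E3 above D3
  -> R7 @ bar 7 tick 0 v(1,): D3->C4 leap 10st
  -> R1 @ bar 8 tick 0 v(1, 2): C4/G4 P5 -> D4/A4 P5 similar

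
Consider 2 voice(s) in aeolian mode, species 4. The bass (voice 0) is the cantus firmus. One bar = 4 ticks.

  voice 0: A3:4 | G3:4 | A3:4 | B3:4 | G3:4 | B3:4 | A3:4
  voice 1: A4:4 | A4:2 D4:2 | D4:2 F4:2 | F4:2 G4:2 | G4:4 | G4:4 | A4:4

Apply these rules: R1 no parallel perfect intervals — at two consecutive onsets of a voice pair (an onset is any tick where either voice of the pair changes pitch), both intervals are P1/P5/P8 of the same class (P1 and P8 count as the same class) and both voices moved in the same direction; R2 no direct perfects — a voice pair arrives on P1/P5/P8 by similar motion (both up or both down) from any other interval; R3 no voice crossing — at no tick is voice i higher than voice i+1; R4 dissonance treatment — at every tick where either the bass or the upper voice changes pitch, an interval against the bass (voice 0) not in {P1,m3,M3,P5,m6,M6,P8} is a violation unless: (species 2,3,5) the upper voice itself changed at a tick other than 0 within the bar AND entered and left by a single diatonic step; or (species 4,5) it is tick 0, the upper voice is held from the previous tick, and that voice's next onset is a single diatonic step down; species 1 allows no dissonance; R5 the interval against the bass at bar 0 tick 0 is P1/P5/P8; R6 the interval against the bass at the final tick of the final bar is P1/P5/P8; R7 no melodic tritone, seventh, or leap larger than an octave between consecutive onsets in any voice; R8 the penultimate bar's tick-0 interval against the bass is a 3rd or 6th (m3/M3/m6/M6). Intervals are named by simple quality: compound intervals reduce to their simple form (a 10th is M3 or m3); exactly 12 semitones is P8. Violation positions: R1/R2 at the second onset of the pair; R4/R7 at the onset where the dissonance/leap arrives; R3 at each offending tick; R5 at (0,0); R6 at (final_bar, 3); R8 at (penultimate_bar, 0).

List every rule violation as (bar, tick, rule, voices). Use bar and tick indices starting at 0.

bar 0: v0=A3 v1=A4 downbeat P8
bar 1: v0=G3 v1=A4 downbeat M2
bar 2: v0=A3 v1=D4 downbeat P4
bar 3: v0=B3 v1=F4 downbeat TT
bar 4: v0=G3 v1=G4 downbeat P8
bar 5: v0=B3 v1=G4 downbeat m6
bar 6: v0=A3 v1=A4 downbeat P8
  -> R4 @ bar 1 tick 0 v(0, 1): G3/A4 M2 untreated
  -> R4 @ bar 2 tick 0 v(0, 1): A3/D4 P4 untreated
  -> R4 @ bar 3 tick 0 v(0, 1): B3/F4 TT untreated

(1, 0, R4, (0, 1))
(2, 0, R4, (0, 1))
(3, 0, R4, (0, 1))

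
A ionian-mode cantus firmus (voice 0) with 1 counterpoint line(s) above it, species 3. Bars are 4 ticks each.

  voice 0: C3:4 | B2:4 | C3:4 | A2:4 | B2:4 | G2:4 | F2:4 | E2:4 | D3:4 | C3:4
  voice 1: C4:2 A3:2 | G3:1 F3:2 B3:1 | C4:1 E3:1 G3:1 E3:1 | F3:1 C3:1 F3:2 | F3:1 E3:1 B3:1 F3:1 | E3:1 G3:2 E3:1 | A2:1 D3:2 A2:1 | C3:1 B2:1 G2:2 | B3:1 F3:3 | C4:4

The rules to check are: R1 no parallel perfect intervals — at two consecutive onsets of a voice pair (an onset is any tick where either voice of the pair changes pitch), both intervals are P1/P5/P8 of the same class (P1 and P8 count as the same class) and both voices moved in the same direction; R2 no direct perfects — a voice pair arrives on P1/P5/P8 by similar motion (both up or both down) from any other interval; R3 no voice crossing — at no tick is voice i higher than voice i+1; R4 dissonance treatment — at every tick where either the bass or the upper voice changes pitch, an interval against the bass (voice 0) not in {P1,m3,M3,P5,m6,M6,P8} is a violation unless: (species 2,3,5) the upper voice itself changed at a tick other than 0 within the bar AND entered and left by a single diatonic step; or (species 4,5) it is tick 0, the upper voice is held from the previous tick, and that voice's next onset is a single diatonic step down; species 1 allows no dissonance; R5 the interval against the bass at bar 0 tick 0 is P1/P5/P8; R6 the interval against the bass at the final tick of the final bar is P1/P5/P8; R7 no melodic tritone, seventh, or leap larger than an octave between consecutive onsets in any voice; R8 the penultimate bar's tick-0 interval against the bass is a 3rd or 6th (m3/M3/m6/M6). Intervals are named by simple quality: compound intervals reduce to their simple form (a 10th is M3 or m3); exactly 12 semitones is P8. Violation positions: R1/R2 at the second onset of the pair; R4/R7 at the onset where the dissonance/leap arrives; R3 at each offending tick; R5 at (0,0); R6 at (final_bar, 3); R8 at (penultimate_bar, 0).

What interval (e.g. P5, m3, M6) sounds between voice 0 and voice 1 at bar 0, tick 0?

P8

voice 0=C3 voice 1=C4 -> P8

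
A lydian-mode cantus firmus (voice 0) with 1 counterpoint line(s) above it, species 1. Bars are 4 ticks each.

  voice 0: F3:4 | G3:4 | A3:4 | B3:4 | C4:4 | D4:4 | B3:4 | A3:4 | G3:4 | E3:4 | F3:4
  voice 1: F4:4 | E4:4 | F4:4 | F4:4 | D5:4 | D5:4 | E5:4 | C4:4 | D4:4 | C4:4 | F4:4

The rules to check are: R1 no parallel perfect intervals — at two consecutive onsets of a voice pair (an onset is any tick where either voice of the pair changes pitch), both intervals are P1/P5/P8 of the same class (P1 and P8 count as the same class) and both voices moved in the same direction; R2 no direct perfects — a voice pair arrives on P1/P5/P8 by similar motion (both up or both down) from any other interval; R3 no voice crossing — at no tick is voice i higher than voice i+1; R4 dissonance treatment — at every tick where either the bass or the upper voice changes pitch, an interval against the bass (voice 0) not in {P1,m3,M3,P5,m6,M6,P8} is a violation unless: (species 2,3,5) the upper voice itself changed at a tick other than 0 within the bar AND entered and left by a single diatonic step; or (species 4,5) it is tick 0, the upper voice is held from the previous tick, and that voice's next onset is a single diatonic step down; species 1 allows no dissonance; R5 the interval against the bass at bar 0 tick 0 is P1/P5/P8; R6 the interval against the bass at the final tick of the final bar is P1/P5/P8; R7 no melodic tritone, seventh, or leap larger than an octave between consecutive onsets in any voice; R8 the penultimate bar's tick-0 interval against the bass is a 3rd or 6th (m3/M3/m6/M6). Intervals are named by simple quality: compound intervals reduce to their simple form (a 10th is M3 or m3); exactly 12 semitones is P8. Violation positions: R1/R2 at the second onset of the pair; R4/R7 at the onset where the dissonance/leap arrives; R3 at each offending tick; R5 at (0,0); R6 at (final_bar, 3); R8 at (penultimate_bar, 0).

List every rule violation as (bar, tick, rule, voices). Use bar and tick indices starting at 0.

(3, 0, R4, (0, 1))
(4, 0, R4, (0, 1))
(6, 0, R4, (0, 1))
(7, 0, R7, (1,))
(10, 0, R2, (0, 1))

bar 0: v0=F3 v1=F4 downbeat P8
bar 1: v0=G3 v1=E4 downbeat M6
bar 2: v0=A3 v1=F4 downbeat m6
bar 3: v0=B3 v1=F4 downbeat TT
bar 4: v0=C4 v1=D5 downbeat M2
bar 5: v0=D4 v1=D5 downbeat P8
bar 6: v0=B3 v1=E5 downbeat P4
bar 7: v0=A3 v1=C4 downbeat m3
bar 8: v0=G3 v1=D4 downbeat P5
bar 9: v0=E3 v1=C4 downbeat m6
bar 10: v0=F3 v1=F4 downbeat P8
  -> R4 @ bar 3 tick 0 v(0, 1): B3/F4 TT untreated
  -> R4 @ bar 4 tick 0 v(0, 1): C4/D5 M2 untreated
  -> R4 @ bar 6 tick 0 v(0, 1): B3/E5 P4 untreated
  -> R7 @ bar 7 tick 0 v(1,): E5->C4 leap 16st
  -> R2 @ bar 10 tick 0 v(0, 1): E3/C4 m6 -> F3/F4 P8 similar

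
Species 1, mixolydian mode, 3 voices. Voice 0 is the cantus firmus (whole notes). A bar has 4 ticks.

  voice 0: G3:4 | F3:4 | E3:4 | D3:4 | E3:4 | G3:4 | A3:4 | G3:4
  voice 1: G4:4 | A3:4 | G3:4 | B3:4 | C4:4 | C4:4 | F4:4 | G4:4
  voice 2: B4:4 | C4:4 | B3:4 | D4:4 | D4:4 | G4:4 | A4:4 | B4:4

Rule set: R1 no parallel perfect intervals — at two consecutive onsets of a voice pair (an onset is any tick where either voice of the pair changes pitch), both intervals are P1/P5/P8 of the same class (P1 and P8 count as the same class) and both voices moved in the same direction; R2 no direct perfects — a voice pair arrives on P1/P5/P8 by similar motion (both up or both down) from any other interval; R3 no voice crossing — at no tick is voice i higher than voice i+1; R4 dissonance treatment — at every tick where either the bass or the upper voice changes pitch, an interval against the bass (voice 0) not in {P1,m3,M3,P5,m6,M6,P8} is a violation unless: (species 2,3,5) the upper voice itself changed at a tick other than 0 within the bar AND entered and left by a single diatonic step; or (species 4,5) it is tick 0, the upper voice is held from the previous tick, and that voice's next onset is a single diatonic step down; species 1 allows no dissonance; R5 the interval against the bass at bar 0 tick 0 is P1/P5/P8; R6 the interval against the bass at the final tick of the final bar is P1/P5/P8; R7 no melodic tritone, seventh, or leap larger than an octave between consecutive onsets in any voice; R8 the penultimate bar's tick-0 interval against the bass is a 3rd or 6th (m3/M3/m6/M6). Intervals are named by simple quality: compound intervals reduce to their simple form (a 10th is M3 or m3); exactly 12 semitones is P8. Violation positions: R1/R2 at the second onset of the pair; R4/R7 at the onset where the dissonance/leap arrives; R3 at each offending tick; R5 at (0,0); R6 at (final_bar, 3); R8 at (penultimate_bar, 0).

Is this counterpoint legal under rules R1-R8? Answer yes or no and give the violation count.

bar 0: v0=G3 v1=G4 v2=B4 (M3)
bar 1: v0=F3 v1=A3 v2=C4 (P5)
bar 2: v0=E3 v1=G3 v2=B3 (P5)
bar 3: v0=D3 v1=B3 v2=D4 (P8)
bar 4: v0=E3 v1=C4 v2=D4 (m7)
bar 5: v0=G3 v1=C4 v2=G4 (P8)
bar 6: v0=A3 v1=F4 v2=A4 (P8)
bar 7: v0=G3 v1=G4 v2=B4 (M3)
  R5 @ bar0.0: opens on M3
  R2 @ bar1.0: G3/B4 M3 -> F3/C4 P5 similar
  R7 @ bar1.0: G4->A3 leap 10st
  R7 @ bar1.0: B4->C4 leap 11st
  R1 @ bar2.0: F3/C4 P5 -> E3/B3 P5 similar
  R4 @ bar4.0: E3/D4 m7 untreated
  R2 @ bar5.0: E3/D4 m7 -> G3/G4 P8 similar
  R4 @ bar5.0: G3/C4 P4 untreated
  R1 @ bar6.0: G3/G4 P8 -> A3/A4 P8 similar
  R8 @ bar6.0: penult P8 not 3rd/6th
  R6 @ bar7.3: closes on M3

No (11 violations)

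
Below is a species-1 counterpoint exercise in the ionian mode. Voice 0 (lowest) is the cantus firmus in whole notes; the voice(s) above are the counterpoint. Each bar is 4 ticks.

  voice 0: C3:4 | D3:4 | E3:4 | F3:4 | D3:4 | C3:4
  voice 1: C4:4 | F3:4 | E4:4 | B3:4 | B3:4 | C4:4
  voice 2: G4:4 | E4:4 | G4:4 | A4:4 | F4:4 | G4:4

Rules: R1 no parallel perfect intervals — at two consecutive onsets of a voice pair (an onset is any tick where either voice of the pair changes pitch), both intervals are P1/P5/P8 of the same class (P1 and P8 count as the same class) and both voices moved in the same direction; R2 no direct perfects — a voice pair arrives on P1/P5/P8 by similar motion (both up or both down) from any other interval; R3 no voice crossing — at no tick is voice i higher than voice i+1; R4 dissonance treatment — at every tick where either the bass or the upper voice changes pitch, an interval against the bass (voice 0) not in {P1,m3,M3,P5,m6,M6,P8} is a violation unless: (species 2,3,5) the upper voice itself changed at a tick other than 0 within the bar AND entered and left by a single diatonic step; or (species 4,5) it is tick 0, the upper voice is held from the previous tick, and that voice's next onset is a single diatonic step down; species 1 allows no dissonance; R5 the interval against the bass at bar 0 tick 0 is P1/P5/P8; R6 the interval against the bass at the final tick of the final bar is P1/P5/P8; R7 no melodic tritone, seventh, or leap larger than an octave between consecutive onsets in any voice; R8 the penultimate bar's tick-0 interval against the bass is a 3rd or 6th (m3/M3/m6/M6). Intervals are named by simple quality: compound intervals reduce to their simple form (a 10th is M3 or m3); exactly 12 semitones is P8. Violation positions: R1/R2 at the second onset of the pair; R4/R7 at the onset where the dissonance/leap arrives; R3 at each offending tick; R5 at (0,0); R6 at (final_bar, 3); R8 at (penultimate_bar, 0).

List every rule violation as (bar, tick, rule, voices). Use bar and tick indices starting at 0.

(1, 0, R4, (0, 2))
(2, 0, R2, (0, 1))
(2, 0, R7, (1,))
(3, 0, R4, (0, 1))
(5, 0, R2, (1, 2))

bar 0: v0=C3 v1=C4 v2=G4 downbeat P5
bar 1: v0=D3 v1=F3 v2=E4 downbeat M2
bar 2: v0=E3 v1=E4 v2=G4 downbeat m3
bar 3: v0=F3 v1=B3 v2=A4 downbeat M3
bar 4: v0=D3 v1=B3 v2=F4 downbeat m3
bar 5: v0=C3 v1=C4 v2=G4 downbeat P5
  -> R4 @ bar 1 tick 0 v(0, 2): D3/E4 M2 untreated
  -> R2 @ bar 2 tick 0 v(0, 1): D3/F3 m3 -> E3/E4 P8 similar
  -> R7 @ bar 2 tick 0 v(1,): F3->E4 leap 11st
  -> R4 @ bar 3 tick 0 v(0, 1): F3/B3 TT untreated
  -> R2 @ bar 5 tick 0 v(1, 2): B3/F4 TT -> C4/G4 P5 similar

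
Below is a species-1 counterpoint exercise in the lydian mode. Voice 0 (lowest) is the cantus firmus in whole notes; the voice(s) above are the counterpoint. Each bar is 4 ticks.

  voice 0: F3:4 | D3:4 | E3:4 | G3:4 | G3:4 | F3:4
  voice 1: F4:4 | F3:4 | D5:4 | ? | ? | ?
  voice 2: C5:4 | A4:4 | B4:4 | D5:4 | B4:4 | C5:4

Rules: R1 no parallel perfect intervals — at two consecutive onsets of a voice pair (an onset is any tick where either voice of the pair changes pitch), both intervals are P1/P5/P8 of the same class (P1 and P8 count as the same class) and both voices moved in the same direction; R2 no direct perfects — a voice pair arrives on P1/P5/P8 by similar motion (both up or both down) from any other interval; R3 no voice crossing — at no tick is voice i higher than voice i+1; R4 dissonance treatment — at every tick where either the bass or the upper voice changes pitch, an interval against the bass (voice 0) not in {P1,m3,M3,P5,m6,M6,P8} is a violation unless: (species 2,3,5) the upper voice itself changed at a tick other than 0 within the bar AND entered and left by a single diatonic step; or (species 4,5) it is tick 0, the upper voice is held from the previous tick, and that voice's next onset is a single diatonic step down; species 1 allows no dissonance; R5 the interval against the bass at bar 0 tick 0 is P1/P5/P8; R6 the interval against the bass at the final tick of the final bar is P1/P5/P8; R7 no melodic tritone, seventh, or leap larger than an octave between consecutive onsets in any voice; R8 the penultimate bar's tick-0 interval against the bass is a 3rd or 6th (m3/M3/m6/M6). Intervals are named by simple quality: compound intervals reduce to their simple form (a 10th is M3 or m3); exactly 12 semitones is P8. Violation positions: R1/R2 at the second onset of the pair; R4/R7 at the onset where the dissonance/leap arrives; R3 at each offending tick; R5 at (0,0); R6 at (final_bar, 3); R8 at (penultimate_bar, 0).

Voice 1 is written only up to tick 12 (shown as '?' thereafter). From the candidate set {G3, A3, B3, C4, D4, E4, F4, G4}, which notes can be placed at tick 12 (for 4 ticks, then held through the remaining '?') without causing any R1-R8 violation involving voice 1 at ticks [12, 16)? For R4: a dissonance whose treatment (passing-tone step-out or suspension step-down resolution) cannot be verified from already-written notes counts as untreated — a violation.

G3: violates R7
A3: violates R4,R7
B3: violates R7
C4: violates R4,R7
D4: legal
E4: violates R7
F4: violates R4
G4: legal

{D4, G4}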